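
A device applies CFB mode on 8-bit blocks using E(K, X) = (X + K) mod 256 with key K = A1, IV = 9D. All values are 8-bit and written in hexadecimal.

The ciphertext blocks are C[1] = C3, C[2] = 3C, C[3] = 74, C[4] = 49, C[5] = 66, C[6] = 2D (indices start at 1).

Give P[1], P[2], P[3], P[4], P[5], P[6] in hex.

CFB decryption: P_i = C_i ⊕ E(K, C_{i−1}), with C_{0} = IV.
P[1]: E(K, 9D) = 3E; C3 ⊕ 3E = FD.
P[2]: E(K, C3) = 64; 3C ⊕ 64 = 58.
P[3]: E(K, 3C) = DD; 74 ⊕ DD = A9.
P[4]: E(K, 74) = 15; 49 ⊕ 15 = 5C.
P[5]: E(K, 49) = EA; 66 ⊕ EA = 8C.
P[6]: E(K, 66) = 07; 2D ⊕ 07 = 2A.

P[1] = FD, P[2] = 58, P[3] = A9, P[4] = 5C, P[5] = 8C, P[6] = 2A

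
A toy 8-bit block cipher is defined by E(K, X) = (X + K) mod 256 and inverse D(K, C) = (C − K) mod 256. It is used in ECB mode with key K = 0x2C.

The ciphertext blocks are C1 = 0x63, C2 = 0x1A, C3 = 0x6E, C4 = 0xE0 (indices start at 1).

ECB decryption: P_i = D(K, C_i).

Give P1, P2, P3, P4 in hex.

P1 = 0x37, P2 = 0xEE, P3 = 0x42, P4 = 0xB4

P1: D(K, 0x63) = 0x37.
P2: D(K, 0x1A) = 0xEE.
P3: D(K, 0x6E) = 0x42.
P4: D(K, 0xE0) = 0xB4.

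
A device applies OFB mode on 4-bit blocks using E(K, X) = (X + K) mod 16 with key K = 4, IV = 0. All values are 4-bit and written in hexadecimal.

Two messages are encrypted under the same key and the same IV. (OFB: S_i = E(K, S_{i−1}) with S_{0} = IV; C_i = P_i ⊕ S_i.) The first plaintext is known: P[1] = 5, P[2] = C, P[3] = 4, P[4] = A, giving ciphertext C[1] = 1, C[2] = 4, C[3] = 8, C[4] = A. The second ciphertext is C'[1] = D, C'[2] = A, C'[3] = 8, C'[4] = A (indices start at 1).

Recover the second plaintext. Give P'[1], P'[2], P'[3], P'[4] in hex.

P'[1] = 9, P'[2] = 2, P'[3] = 4, P'[4] = A

In OFB with a reused IV, both messages share the same keystream S_i, so C_i ⊕ C'_i = P_i ⊕ P'_i and thus P'_i = P_i ⊕ C_i ⊕ C'_i.
P'[1]: 5 ⊕ 1 ⊕ D = 9.
P'[2]: C ⊕ 4 ⊕ A = 2.
P'[3]: 4 ⊕ 8 ⊕ 8 = 4.
P'[4]: A ⊕ A ⊕ A = A.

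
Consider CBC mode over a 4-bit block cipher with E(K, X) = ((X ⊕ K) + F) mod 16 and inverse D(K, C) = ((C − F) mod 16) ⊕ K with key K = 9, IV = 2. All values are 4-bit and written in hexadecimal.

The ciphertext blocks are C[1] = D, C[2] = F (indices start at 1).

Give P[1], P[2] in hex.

P[1] = 5, P[2] = 4

CBC decryption: P_i = D(K, C_i) ⊕ C_{i−1}, with C_{0} = IV.
P[1]: D(K, D) = 7; 7 ⊕ 2 = 5.
P[2]: D(K, F) = 9; 9 ⊕ D = 4.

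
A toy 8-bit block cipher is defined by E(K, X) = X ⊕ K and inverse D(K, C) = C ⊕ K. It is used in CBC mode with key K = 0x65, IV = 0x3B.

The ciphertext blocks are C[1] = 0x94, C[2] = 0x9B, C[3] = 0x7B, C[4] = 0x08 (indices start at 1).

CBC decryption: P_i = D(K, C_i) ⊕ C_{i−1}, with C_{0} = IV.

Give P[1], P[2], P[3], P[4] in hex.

P[1] = 0xCA, P[2] = 0x6A, P[3] = 0x85, P[4] = 0x16

P[1]: D(K, 0x94) = 0xF1; 0xF1 ⊕ 0x3B = 0xCA.
P[2]: D(K, 0x9B) = 0xFE; 0xFE ⊕ 0x94 = 0x6A.
P[3]: D(K, 0x7B) = 0x1E; 0x1E ⊕ 0x9B = 0x85.
P[4]: D(K, 0x08) = 0x6D; 0x6D ⊕ 0x7B = 0x16.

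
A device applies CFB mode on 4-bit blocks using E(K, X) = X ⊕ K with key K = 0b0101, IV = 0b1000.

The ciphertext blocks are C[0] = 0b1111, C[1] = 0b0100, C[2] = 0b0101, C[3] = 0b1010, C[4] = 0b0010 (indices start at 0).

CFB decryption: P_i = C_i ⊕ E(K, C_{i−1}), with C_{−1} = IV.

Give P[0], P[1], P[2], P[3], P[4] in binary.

P[0]: E(K, 0b1000) = 0b1101; 0b1111 ⊕ 0b1101 = 0b0010.
P[1]: E(K, 0b1111) = 0b1010; 0b0100 ⊕ 0b1010 = 0b1110.
P[2]: E(K, 0b0100) = 0b0001; 0b0101 ⊕ 0b0001 = 0b0100.
P[3]: E(K, 0b0101) = 0b0000; 0b1010 ⊕ 0b0000 = 0b1010.
P[4]: E(K, 0b1010) = 0b1111; 0b0010 ⊕ 0b1111 = 0b1101.

P[0] = 0b0010, P[1] = 0b1110, P[2] = 0b0100, P[3] = 0b1010, P[4] = 0b1101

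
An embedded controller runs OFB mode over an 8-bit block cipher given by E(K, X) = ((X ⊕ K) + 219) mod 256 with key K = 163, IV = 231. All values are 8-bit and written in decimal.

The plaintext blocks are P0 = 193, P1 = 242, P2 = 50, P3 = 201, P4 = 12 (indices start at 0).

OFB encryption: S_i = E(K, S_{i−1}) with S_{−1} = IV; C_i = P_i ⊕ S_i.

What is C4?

C0: S = E(K, 231) = 31; 193 ⊕ 31 = 222.
C1: S = E(K, 31) = 151; 242 ⊕ 151 = 101.
C2: S = E(K, 151) = 15; 50 ⊕ 15 = 61.
C3: S = E(K, 15) = 135; 201 ⊕ 135 = 78.
C4: S = E(K, 135) = 255; 12 ⊕ 255 = 243.

C4 = 243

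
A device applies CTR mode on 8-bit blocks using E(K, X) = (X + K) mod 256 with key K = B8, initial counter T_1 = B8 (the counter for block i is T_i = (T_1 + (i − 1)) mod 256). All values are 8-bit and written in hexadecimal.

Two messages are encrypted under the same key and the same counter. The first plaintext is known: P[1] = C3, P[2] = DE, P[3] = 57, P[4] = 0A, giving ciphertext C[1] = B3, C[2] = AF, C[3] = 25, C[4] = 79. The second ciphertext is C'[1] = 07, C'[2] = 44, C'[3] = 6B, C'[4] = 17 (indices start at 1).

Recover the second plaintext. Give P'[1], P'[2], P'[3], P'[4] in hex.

In CTR with a reused counter, both messages share the same keystream S_i, so C_i ⊕ C'_i = P_i ⊕ P'_i and thus P'_i = P_i ⊕ C_i ⊕ C'_i.
P'[1]: C3 ⊕ B3 ⊕ 07 = 77.
P'[2]: DE ⊕ AF ⊕ 44 = 35.
P'[3]: 57 ⊕ 25 ⊕ 6B = 19.
P'[4]: 0A ⊕ 79 ⊕ 17 = 64.

P'[1] = 77, P'[2] = 35, P'[3] = 19, P'[4] = 64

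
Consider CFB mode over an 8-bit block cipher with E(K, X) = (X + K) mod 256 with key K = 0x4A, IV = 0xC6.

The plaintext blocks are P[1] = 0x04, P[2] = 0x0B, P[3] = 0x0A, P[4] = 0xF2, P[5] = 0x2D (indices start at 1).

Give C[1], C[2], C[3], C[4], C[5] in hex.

C[1] = 0x14, C[2] = 0x55, C[3] = 0x95, C[4] = 0x2D, C[5] = 0x5A

CFB encryption: C_i = P_i ⊕ E(K, C_{i−1}), with C_{0} = IV.
C[1]: E(K, 0xC6) = 0x10; 0x04 ⊕ 0x10 = 0x14.
C[2]: E(K, 0x14) = 0x5E; 0x0B ⊕ 0x5E = 0x55.
C[3]: E(K, 0x55) = 0x9F; 0x0A ⊕ 0x9F = 0x95.
C[4]: E(K, 0x95) = 0xDF; 0xF2 ⊕ 0xDF = 0x2D.
C[5]: E(K, 0x2D) = 0x77; 0x2D ⊕ 0x77 = 0x5A.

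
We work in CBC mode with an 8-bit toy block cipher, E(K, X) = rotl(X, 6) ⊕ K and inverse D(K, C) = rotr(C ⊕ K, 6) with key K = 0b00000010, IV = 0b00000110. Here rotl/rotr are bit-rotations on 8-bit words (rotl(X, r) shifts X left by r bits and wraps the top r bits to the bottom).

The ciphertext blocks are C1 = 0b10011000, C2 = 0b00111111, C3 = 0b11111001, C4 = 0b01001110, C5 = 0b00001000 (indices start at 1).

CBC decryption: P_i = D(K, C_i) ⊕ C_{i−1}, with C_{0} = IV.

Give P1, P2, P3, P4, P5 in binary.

P1: D(K, 0b10011000) = 0b01101010; 0b01101010 ⊕ 0b00000110 = 0b01101100.
P2: D(K, 0b00111111) = 0b11110100; 0b11110100 ⊕ 0b10011000 = 0b01101100.
P3: D(K, 0b11111001) = 0b11101111; 0b11101111 ⊕ 0b00111111 = 0b11010000.
P4: D(K, 0b01001110) = 0b00110001; 0b00110001 ⊕ 0b11111001 = 0b11001000.
P5: D(K, 0b00001000) = 0b00101000; 0b00101000 ⊕ 0b01001110 = 0b01100110.

P1 = 0b01101100, P2 = 0b01101100, P3 = 0b11010000, P4 = 0b11001000, P5 = 0b01100110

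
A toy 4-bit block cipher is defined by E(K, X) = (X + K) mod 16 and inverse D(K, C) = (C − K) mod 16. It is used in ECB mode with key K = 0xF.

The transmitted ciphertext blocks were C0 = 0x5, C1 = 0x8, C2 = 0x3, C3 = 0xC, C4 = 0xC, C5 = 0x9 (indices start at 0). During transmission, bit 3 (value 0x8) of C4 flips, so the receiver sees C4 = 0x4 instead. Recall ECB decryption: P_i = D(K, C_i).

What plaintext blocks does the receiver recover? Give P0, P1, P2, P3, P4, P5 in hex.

P0 = 0x6, P1 = 0x9, P2 = 0x4, P3 = 0xD, P4 = 0x5, P5 = 0xA

Only C4 changed, to 0x4. In ECB, a change in C_i affects only P_i. Decrypting the received ciphertext:
P0: D(K, 0x5) = 0x6.
P1: D(K, 0x8) = 0x9.
P2: D(K, 0x3) = 0x4.
P3: D(K, 0xC) = 0xD.
P4: D(K, 0x4) = 0x5.
P5: D(K, 0x9) = 0xA.
Blocks that differ from the original plaintext: P4.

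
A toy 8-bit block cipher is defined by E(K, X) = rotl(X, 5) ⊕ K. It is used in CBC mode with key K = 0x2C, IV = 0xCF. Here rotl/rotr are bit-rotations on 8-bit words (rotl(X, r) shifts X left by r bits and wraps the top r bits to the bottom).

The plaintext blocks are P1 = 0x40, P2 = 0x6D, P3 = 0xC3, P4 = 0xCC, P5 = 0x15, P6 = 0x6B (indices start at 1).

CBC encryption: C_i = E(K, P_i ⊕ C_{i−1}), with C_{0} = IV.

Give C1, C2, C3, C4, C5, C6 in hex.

C1: P1 ⊕ 0xCF = 0x8F; E(K, 0x8F) = 0xDD.
C2: P2 ⊕ 0xDD = 0xB0; E(K, 0xB0) = 0x3A.
C3: P3 ⊕ 0x3A = 0xF9; E(K, 0xF9) = 0x13.
C4: P4 ⊕ 0x13 = 0xDF; E(K, 0xDF) = 0xD7.
C5: P5 ⊕ 0xD7 = 0xC2; E(K, 0xC2) = 0x74.
C6: P6 ⊕ 0x74 = 0x1F; E(K, 0x1F) = 0xCF.

C1 = 0xDD, C2 = 0x3A, C3 = 0x13, C4 = 0xD7, C5 = 0x74, C6 = 0xCF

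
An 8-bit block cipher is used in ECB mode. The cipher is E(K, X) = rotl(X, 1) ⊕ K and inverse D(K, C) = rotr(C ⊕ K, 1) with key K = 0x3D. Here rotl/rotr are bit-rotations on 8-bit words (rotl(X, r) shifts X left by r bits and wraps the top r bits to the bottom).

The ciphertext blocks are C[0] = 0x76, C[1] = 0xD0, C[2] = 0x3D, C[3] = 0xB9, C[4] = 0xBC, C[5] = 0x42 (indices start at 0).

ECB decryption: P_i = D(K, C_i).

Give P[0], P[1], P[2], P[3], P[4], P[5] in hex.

P[0] = 0xA5, P[1] = 0xF6, P[2] = 0x00, P[3] = 0x42, P[4] = 0xC0, P[5] = 0xBF

P[0]: D(K, 0x76) = 0xA5.
P[1]: D(K, 0xD0) = 0xF6.
P[2]: D(K, 0x3D) = 0x00.
P[3]: D(K, 0xB9) = 0x42.
P[4]: D(K, 0xBC) = 0xC0.
P[5]: D(K, 0x42) = 0xBF.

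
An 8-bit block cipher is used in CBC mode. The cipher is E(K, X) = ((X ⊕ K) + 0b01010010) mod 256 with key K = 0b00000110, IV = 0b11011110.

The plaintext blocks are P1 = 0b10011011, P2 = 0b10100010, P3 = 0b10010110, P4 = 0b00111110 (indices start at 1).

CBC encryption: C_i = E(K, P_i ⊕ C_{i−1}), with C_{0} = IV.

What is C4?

C4 = 0b10101111

C1: P1 ⊕ 0b11011110 = 0b01000101; E(K, 0b01000101) = 0b10010101.
C2: P2 ⊕ 0b10010101 = 0b00110111; E(K, 0b00110111) = 0b10000011.
C3: P3 ⊕ 0b10000011 = 0b00010101; E(K, 0b00010101) = 0b01100101.
C4: P4 ⊕ 0b01100101 = 0b01011011; E(K, 0b01011011) = 0b10101111.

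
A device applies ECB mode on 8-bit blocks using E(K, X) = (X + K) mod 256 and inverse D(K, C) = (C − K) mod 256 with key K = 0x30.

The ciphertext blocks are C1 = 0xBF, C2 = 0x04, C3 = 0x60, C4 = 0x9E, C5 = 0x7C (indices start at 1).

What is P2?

P2 = 0xD4

ECB decryption: P_i = D(K, C_i).
P2: D(K, 0x04) = 0xD4.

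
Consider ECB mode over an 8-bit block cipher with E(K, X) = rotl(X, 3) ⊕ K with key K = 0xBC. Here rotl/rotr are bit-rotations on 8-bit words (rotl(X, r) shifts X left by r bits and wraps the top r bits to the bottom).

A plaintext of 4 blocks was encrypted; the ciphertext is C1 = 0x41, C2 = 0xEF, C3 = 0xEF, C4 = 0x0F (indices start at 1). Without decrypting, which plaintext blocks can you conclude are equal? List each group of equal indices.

P2 = P3

ECB encrypts each block independently with the same key, so equal ciphertext blocks imply equal plaintext blocks.
C2 = C3 = 0xEF, so P2 = P3.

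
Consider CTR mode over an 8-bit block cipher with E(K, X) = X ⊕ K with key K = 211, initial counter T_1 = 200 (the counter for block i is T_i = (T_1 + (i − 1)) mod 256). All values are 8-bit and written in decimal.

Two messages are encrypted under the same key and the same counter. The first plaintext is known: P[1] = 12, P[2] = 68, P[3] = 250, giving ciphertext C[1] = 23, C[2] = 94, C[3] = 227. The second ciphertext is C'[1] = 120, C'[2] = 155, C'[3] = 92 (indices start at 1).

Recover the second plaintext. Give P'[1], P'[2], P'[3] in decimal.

P'[1] = 99, P'[2] = 129, P'[3] = 69

In CTR with a reused counter, both messages share the same keystream S_i, so C_i ⊕ C'_i = P_i ⊕ P'_i and thus P'_i = P_i ⊕ C_i ⊕ C'_i.
P'[1]: 12 ⊕ 23 ⊕ 120 = 99.
P'[2]: 68 ⊕ 94 ⊕ 155 = 129.
P'[3]: 250 ⊕ 227 ⊕ 92 = 69.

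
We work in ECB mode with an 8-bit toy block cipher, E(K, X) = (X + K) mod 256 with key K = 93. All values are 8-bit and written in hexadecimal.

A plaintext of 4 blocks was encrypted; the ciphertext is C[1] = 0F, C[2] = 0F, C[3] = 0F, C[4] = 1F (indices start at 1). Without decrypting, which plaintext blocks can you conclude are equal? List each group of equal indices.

P[1] = P[2] = P[3]

ECB encrypts each block independently with the same key, so equal ciphertext blocks imply equal plaintext blocks.
C[1] = C[2] = C[3] = 0F, so P[1] = P[2] = P[3].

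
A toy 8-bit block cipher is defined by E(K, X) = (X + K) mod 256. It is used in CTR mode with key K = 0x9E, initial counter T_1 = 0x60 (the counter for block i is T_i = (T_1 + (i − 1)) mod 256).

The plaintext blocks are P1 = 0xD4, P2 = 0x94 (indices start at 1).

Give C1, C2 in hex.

C1 = 0x2A, C2 = 0x6B

CTR encryption: S_i = E(K, T_i) where T_i is the counter for block i; C_i = P_i ⊕ S_i.
C1: T = 0x60, S = E(K, T) = 0xFE; 0xD4 ⊕ 0xFE = 0x2A.
C2: T = 0x61, S = E(K, T) = 0xFF; 0x94 ⊕ 0xFF = 0x6B.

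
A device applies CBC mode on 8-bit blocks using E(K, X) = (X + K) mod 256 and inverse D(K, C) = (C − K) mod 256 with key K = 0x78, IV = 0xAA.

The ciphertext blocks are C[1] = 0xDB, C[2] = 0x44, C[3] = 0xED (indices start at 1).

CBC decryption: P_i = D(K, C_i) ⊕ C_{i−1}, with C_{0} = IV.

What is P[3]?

P[3] = 0x31

P[3]: D(K, 0xED) = 0x75; 0x75 ⊕ 0x44 = 0x31.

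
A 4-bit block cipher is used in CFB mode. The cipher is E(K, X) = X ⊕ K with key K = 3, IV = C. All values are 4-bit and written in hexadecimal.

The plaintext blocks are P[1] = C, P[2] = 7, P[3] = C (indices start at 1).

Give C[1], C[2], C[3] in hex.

CFB encryption: C_i = P_i ⊕ E(K, C_{i−1}), with C_{0} = IV.
C[1]: E(K, C) = F; C ⊕ F = 3.
C[2]: E(K, 3) = 0; 7 ⊕ 0 = 7.
C[3]: E(K, 7) = 4; C ⊕ 4 = 8.

C[1] = 3, C[2] = 7, C[3] = 8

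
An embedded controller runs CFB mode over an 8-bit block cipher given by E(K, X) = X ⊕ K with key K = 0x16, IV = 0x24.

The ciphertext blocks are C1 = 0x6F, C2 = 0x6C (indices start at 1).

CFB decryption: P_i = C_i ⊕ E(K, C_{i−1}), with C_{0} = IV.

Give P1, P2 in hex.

P1: E(K, 0x24) = 0x32; 0x6F ⊕ 0x32 = 0x5D.
P2: E(K, 0x6F) = 0x79; 0x6C ⊕ 0x79 = 0x15.

P1 = 0x5D, P2 = 0x15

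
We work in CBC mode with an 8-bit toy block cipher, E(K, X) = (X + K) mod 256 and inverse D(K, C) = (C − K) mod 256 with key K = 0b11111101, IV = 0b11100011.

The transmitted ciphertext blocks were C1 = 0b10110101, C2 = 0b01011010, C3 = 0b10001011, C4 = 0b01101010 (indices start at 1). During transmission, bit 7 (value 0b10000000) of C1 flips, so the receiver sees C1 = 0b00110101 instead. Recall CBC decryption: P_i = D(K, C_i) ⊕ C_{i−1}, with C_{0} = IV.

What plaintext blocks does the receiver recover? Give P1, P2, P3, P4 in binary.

Only C1 changed, to 0b00110101. In CBC, a change in C_i garbles P_i and flips the same bit in P_{i+1}. Decrypting the received ciphertext:
P1: D(K, 0b00110101) = 0b00111000; 0b00111000 ⊕ 0b11100011 = 0b11011011.
P2: D(K, 0b01011010) = 0b01011101; 0b01011101 ⊕ 0b00110101 = 0b01101000.
P3: D(K, 0b10001011) = 0b10001110; 0b10001110 ⊕ 0b01011010 = 0b11010100.
P4: D(K, 0b01101010) = 0b01101101; 0b01101101 ⊕ 0b10001011 = 0b11100110.
Blocks that differ from the original plaintext: P1, P2.

P1 = 0b11011011, P2 = 0b01101000, P3 = 0b11010100, P4 = 0b11100110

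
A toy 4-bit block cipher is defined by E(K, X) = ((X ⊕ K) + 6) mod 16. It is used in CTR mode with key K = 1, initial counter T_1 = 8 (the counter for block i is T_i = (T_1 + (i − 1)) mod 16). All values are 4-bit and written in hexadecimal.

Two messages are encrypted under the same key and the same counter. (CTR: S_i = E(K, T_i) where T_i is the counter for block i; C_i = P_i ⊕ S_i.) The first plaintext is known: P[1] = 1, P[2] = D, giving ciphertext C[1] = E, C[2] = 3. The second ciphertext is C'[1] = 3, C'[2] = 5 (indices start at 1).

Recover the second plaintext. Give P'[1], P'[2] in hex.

P'[1] = C, P'[2] = B

In CTR with a reused counter, both messages share the same keystream S_i, so C_i ⊕ C'_i = P_i ⊕ P'_i and thus P'_i = P_i ⊕ C_i ⊕ C'_i.
P'[1]: 1 ⊕ E ⊕ 3 = C.
P'[2]: D ⊕ 3 ⊕ 5 = B.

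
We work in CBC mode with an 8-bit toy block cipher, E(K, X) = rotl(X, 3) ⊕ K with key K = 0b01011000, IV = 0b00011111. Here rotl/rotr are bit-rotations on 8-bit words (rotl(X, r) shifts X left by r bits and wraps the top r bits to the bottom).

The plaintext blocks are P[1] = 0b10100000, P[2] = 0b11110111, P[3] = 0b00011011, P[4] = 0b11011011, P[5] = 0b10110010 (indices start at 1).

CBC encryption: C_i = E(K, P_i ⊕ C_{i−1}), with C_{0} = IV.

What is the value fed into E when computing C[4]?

0b00001101

C[1]: P[1] ⊕ 0b00011111 = 0b10111111; E(K, 0b10111111) = 0b10100101.
C[2]: P[2] ⊕ 0b10100101 = 0b01010010; E(K, 0b01010010) = 0b11001010.
C[3]: P[3] ⊕ 0b11001010 = 0b11010001; E(K, 0b11010001) = 0b11010110.
C[4]: P[4] ⊕ 0b11010110 = 0b00001101; E(K, 0b00001101) = 0b00110000.
So the input to E for block [4] is 0b00001101.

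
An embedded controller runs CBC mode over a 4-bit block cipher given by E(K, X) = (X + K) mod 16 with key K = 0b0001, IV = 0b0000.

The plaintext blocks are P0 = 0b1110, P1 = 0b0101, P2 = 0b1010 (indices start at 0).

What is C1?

C1 = 0b1011

CBC encryption: C_i = E(K, P_i ⊕ C_{i−1}), with C_{−1} = IV.
C0: P0 ⊕ 0b0000 = 0b1110; E(K, 0b1110) = 0b1111.
C1: P1 ⊕ 0b1111 = 0b1010; E(K, 0b1010) = 0b1011.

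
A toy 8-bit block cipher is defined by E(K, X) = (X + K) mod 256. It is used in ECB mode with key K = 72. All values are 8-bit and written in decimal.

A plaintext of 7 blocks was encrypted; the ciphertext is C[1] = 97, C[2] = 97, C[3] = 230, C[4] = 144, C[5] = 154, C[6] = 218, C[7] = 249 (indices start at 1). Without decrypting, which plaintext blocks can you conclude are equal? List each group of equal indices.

ECB encrypts each block independently with the same key, so equal ciphertext blocks imply equal plaintext blocks.
C[1] = C[2] = 97, so P[1] = P[2].

P[1] = P[2]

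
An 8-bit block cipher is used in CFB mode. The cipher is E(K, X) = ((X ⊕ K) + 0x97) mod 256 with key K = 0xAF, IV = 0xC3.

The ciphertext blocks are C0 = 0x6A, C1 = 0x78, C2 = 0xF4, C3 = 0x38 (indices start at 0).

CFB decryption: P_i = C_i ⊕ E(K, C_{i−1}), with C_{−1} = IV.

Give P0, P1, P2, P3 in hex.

P0: E(K, 0xC3) = 0x03; 0x6A ⊕ 0x03 = 0x69.
P1: E(K, 0x6A) = 0x5C; 0x78 ⊕ 0x5C = 0x24.
P2: E(K, 0x78) = 0x6E; 0xF4 ⊕ 0x6E = 0x9A.
P3: E(K, 0xF4) = 0xF2; 0x38 ⊕ 0xF2 = 0xCA.

P0 = 0x69, P1 = 0x24, P2 = 0x9A, P3 = 0xCA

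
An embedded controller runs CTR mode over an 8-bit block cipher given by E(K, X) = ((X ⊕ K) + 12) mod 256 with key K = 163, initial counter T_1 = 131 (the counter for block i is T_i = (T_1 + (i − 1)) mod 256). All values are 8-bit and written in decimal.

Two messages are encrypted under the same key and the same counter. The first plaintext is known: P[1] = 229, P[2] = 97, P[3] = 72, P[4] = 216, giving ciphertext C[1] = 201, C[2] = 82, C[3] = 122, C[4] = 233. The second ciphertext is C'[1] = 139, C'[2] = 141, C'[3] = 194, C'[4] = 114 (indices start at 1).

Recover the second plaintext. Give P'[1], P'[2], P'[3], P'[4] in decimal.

P'[1] = 167, P'[2] = 190, P'[3] = 240, P'[4] = 67

In CTR with a reused counter, both messages share the same keystream S_i, so C_i ⊕ C'_i = P_i ⊕ P'_i and thus P'_i = P_i ⊕ C_i ⊕ C'_i.
P'[1]: 229 ⊕ 201 ⊕ 139 = 167.
P'[2]: 97 ⊕ 82 ⊕ 141 = 190.
P'[3]: 72 ⊕ 122 ⊕ 194 = 240.
P'[4]: 216 ⊕ 233 ⊕ 114 = 67.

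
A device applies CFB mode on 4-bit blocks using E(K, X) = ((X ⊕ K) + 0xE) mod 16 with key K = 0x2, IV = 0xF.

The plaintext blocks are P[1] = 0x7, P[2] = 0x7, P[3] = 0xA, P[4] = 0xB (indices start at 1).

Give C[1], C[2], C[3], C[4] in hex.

CFB encryption: C_i = P_i ⊕ E(K, C_{i−1}), with C_{0} = IV.
C[1]: E(K, 0xF) = 0xB; 0x7 ⊕ 0xB = 0xC.
C[2]: E(K, 0xC) = 0xC; 0x7 ⊕ 0xC = 0xB.
C[3]: E(K, 0xB) = 0x7; 0xA ⊕ 0x7 = 0xD.
C[4]: E(K, 0xD) = 0xD; 0xB ⊕ 0xD = 0x6.

C[1] = 0xC, C[2] = 0xB, C[3] = 0xD, C[4] = 0x6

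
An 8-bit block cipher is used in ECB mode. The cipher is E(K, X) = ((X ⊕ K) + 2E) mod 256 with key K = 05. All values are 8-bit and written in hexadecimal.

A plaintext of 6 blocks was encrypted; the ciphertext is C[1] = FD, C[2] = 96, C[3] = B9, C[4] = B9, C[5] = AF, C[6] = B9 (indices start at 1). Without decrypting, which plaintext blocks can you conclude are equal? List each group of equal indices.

P[3] = P[4] = P[6]

ECB encrypts each block independently with the same key, so equal ciphertext blocks imply equal plaintext blocks.
C[3] = C[4] = C[6] = B9, so P[3] = P[4] = P[6].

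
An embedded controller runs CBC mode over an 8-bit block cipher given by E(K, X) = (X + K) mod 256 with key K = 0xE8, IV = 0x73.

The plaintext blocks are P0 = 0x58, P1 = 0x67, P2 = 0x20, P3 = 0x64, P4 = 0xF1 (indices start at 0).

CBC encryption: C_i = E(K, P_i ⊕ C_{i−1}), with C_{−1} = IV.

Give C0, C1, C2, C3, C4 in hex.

C0 = 0x13, C1 = 0x5C, C2 = 0x64, C3 = 0xE8, C4 = 0x01

C0: P0 ⊕ 0x73 = 0x2B; E(K, 0x2B) = 0x13.
C1: P1 ⊕ 0x13 = 0x74; E(K, 0x74) = 0x5C.
C2: P2 ⊕ 0x5C = 0x7C; E(K, 0x7C) = 0x64.
C3: P3 ⊕ 0x64 = 0x00; E(K, 0x00) = 0xE8.
C4: P4 ⊕ 0xE8 = 0x19; E(K, 0x19) = 0x01.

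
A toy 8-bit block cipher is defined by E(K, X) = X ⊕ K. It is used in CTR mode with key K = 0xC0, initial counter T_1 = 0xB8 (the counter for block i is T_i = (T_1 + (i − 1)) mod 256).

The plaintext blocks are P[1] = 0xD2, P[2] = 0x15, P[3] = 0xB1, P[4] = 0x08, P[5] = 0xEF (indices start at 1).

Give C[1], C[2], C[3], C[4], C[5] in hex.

CTR encryption: S_i = E(K, T_i) where T_i is the counter for block i; C_i = P_i ⊕ S_i.
C[1]: T = 0xB8, S = E(K, T) = 0x78; 0xD2 ⊕ 0x78 = 0xAA.
C[2]: T = 0xB9, S = E(K, T) = 0x79; 0x15 ⊕ 0x79 = 0x6C.
C[3]: T = 0xBA, S = E(K, T) = 0x7A; 0xB1 ⊕ 0x7A = 0xCB.
C[4]: T = 0xBB, S = E(K, T) = 0x7B; 0x08 ⊕ 0x7B = 0x73.
C[5]: T = 0xBC, S = E(K, T) = 0x7C; 0xEF ⊕ 0x7C = 0x93.

C[1] = 0xAA, C[2] = 0x6C, C[3] = 0xCB, C[4] = 0x73, C[5] = 0x93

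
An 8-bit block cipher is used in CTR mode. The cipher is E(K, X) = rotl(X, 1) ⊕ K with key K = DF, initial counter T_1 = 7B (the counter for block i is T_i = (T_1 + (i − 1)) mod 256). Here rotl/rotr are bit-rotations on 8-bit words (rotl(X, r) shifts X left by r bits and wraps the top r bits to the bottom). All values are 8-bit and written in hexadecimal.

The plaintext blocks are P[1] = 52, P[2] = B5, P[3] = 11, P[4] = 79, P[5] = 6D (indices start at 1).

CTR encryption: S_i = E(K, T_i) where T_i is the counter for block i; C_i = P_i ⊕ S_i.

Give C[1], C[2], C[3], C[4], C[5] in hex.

C[1]: T = 7B, S = E(K, T) = 29; 52 ⊕ 29 = 7B.
C[2]: T = 7C, S = E(K, T) = 27; B5 ⊕ 27 = 92.
C[3]: T = 7D, S = E(K, T) = 25; 11 ⊕ 25 = 34.
C[4]: T = 7E, S = E(K, T) = 23; 79 ⊕ 23 = 5A.
C[5]: T = 7F, S = E(K, T) = 21; 6D ⊕ 21 = 4C.

C[1] = 7B, C[2] = 92, C[3] = 34, C[4] = 5A, C[5] = 4C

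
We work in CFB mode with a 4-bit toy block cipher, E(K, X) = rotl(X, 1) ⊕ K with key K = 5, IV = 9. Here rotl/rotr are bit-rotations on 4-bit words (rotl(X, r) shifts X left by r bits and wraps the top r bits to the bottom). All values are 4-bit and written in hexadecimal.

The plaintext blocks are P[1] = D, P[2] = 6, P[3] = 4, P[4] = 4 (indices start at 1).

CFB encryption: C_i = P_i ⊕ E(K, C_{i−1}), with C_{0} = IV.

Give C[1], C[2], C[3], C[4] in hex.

C[1] = B, C[2] = 4, C[3] = 9, C[4] = 2

C[1]: E(K, 9) = 6; D ⊕ 6 = B.
C[2]: E(K, B) = 2; 6 ⊕ 2 = 4.
C[3]: E(K, 4) = D; 4 ⊕ D = 9.
C[4]: E(K, 9) = 6; 4 ⊕ 6 = 2.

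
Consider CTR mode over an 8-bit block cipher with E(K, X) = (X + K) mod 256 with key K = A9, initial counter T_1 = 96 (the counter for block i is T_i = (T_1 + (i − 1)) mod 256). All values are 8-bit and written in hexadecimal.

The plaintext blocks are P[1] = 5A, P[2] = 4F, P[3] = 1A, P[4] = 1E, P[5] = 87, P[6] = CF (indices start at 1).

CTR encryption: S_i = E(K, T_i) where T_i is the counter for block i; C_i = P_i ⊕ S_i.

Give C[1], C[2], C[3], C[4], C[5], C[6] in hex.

C[1]: T = 96, S = E(K, T) = 3F; 5A ⊕ 3F = 65.
C[2]: T = 97, S = E(K, T) = 40; 4F ⊕ 40 = 0F.
C[3]: T = 98, S = E(K, T) = 41; 1A ⊕ 41 = 5B.
C[4]: T = 99, S = E(K, T) = 42; 1E ⊕ 42 = 5C.
C[5]: T = 9A, S = E(K, T) = 43; 87 ⊕ 43 = C4.
C[6]: T = 9B, S = E(K, T) = 44; CF ⊕ 44 = 8B.

C[1] = 65, C[2] = 0F, C[3] = 5B, C[4] = 5C, C[5] = C4, C[6] = 8B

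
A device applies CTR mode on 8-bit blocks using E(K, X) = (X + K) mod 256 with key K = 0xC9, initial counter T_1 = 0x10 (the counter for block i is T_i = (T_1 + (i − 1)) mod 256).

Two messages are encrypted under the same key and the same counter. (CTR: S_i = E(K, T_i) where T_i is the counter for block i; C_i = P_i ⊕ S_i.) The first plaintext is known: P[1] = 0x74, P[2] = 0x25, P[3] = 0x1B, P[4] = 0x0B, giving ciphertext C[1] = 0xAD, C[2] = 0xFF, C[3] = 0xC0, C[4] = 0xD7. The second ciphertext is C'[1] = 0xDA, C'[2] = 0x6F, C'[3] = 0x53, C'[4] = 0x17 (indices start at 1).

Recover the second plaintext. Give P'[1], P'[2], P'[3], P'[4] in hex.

P'[1] = 0x03, P'[2] = 0xB5, P'[3] = 0x88, P'[4] = 0xCB

In CTR with a reused counter, both messages share the same keystream S_i, so C_i ⊕ C'_i = P_i ⊕ P'_i and thus P'_i = P_i ⊕ C_i ⊕ C'_i.
P'[1]: 0x74 ⊕ 0xAD ⊕ 0xDA = 0x03.
P'[2]: 0x25 ⊕ 0xFF ⊕ 0x6F = 0xB5.
P'[3]: 0x1B ⊕ 0xC0 ⊕ 0x53 = 0x88.
P'[4]: 0x0B ⊕ 0xD7 ⊕ 0x17 = 0xCB.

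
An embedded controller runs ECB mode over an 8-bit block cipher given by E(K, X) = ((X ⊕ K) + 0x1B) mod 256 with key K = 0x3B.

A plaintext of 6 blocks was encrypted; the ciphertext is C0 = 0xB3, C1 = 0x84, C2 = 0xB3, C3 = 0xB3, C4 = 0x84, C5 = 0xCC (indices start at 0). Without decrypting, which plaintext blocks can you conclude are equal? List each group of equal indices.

ECB encrypts each block independently with the same key, so equal ciphertext blocks imply equal plaintext blocks.
C0 = C2 = C3 = 0xB3, so P0 = P2 = P3.
C1 = C4 = 0x84, so P1 = P4.

P0 = P2 = P3; P1 = P4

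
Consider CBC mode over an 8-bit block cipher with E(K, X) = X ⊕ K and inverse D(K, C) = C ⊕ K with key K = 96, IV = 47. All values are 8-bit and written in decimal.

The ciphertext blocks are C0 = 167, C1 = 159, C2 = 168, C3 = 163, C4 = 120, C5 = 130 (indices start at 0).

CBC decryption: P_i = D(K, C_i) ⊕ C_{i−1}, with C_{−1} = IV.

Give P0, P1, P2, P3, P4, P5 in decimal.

P0: D(K, 167) = 199; 199 ⊕ 47 = 232.
P1: D(K, 159) = 255; 255 ⊕ 167 = 88.
P2: D(K, 168) = 200; 200 ⊕ 159 = 87.
P3: D(K, 163) = 195; 195 ⊕ 168 = 107.
P4: D(K, 120) = 24; 24 ⊕ 163 = 187.
P5: D(K, 130) = 226; 226 ⊕ 120 = 154.

P0 = 232, P1 = 88, P2 = 87, P3 = 107, P4 = 187, P5 = 154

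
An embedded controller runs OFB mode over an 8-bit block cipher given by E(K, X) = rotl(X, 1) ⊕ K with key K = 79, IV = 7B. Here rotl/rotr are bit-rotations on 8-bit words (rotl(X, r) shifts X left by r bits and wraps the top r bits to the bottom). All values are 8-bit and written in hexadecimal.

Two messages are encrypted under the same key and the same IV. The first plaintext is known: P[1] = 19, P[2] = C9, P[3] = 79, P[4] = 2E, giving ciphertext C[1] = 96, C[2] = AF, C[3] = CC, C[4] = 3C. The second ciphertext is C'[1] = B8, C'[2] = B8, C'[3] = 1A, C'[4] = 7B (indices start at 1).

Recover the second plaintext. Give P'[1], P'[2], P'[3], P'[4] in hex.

In OFB with a reused IV, both messages share the same keystream S_i, so C_i ⊕ C'_i = P_i ⊕ P'_i and thus P'_i = P_i ⊕ C_i ⊕ C'_i.
P'[1]: 19 ⊕ 96 ⊕ B8 = 37.
P'[2]: C9 ⊕ AF ⊕ B8 = DE.
P'[3]: 79 ⊕ CC ⊕ 1A = AF.
P'[4]: 2E ⊕ 3C ⊕ 7B = 69.

P'[1] = 37, P'[2] = DE, P'[3] = AF, P'[4] = 69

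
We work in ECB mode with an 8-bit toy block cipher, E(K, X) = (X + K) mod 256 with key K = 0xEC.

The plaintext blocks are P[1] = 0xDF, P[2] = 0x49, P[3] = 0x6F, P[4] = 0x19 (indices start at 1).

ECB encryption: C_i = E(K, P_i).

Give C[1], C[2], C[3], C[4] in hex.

C[1] = 0xCB, C[2] = 0x35, C[3] = 0x5B, C[4] = 0x05

C[1]: E(K, 0xDF) = 0xCB.
C[2]: E(K, 0x49) = 0x35.
C[3]: E(K, 0x6F) = 0x5B.
C[4]: E(K, 0x19) = 0x05.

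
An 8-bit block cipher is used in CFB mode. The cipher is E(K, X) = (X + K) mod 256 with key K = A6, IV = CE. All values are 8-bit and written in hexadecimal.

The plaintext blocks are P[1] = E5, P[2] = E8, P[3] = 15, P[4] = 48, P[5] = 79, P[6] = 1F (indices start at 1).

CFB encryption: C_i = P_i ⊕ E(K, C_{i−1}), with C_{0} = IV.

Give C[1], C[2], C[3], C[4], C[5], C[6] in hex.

C[1] = 91, C[2] = DF, C[3] = 90, C[4] = 7E, C[5] = 5D, C[6] = 1C

C[1]: E(K, CE) = 74; E5 ⊕ 74 = 91.
C[2]: E(K, 91) = 37; E8 ⊕ 37 = DF.
C[3]: E(K, DF) = 85; 15 ⊕ 85 = 90.
C[4]: E(K, 90) = 36; 48 ⊕ 36 = 7E.
C[5]: E(K, 7E) = 24; 79 ⊕ 24 = 5D.
C[6]: E(K, 5D) = 03; 1F ⊕ 03 = 1C.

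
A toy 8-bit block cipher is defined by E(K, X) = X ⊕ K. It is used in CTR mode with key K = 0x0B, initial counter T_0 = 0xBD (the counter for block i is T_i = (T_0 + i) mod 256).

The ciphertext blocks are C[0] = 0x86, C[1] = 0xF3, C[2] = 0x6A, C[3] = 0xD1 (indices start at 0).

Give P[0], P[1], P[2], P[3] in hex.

CTR decryption: S_i = E(K, T_i) where T_i is the counter for block i; P_i = C_i ⊕ S_i.
P[0]: T = 0xBD, S = E(K, T) = 0xB6; 0x86 ⊕ 0xB6 = 0x30.
P[1]: T = 0xBE, S = E(K, T) = 0xB5; 0xF3 ⊕ 0xB5 = 0x46.
P[2]: T = 0xBF, S = E(K, T) = 0xB4; 0x6A ⊕ 0xB4 = 0xDE.
P[3]: T = 0xC0, S = E(K, T) = 0xCB; 0xD1 ⊕ 0xCB = 0x1A.

P[0] = 0x30, P[1] = 0x46, P[2] = 0xDE, P[3] = 0x1A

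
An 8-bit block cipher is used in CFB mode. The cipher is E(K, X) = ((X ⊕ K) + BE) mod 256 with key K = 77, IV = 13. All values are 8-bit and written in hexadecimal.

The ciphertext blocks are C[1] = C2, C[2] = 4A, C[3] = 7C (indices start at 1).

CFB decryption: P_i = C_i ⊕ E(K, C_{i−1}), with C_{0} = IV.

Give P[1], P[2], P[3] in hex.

P[1]: E(K, 13) = 22; C2 ⊕ 22 = E0.
P[2]: E(K, C2) = 73; 4A ⊕ 73 = 39.
P[3]: E(K, 4A) = FB; 7C ⊕ FB = 87.

P[1] = E0, P[2] = 39, P[3] = 87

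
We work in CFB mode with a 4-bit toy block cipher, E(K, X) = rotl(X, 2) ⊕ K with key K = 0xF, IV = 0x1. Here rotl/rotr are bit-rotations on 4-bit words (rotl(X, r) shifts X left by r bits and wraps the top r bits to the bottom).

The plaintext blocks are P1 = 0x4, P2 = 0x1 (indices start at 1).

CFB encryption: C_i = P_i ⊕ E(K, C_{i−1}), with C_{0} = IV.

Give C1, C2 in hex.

C1 = 0xF, C2 = 0x1

C1: E(K, 0x1) = 0xB; 0x4 ⊕ 0xB = 0xF.
C2: E(K, 0xF) = 0x0; 0x1 ⊕ 0x0 = 0x1.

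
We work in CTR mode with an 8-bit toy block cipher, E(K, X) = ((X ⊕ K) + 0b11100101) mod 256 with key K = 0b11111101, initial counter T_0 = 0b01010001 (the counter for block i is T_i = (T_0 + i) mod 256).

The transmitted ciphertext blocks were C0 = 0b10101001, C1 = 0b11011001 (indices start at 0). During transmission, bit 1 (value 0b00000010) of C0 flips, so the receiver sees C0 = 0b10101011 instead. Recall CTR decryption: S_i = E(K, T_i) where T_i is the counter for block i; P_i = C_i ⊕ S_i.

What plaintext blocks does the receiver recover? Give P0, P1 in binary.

P0 = 0b00111010, P1 = 0b01001101

Only C0 changed, to 0b10101011. In CTR, a change in C_i flips the same bit in P_i only; the keystream is unaffected. Decrypting the received ciphertext:
P0: T = 0b01010001, S = E(K, T) = 0b10010001; 0b10101011 ⊕ 0b10010001 = 0b00111010.
P1: T = 0b01010010, S = E(K, T) = 0b10010100; 0b11011001 ⊕ 0b10010100 = 0b01001101.
Blocks that differ from the original plaintext: P0.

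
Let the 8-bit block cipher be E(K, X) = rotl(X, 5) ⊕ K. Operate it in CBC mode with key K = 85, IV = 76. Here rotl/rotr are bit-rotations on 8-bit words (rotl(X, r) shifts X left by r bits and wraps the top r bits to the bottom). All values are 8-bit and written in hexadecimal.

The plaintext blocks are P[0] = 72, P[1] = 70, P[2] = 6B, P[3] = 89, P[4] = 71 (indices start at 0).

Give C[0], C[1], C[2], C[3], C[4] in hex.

C[0] = 05, C[1] = 2B, C[2] = 8D, C[3] = 05, C[4] = 0B

CBC encryption: C_i = E(K, P_i ⊕ C_{i−1}), with C_{−1} = IV.
C[0]: P[0] ⊕ 76 = 04; E(K, 04) = 05.
C[1]: P[1] ⊕ 05 = 75; E(K, 75) = 2B.
C[2]: P[2] ⊕ 2B = 40; E(K, 40) = 8D.
C[3]: P[3] ⊕ 8D = 04; E(K, 04) = 05.
C[4]: P[4] ⊕ 05 = 74; E(K, 74) = 0B.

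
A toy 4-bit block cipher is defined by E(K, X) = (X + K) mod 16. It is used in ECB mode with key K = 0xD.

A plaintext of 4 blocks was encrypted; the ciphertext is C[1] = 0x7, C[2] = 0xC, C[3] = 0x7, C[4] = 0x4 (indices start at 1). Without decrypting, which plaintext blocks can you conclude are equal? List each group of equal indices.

P[1] = P[3]

ECB encrypts each block independently with the same key, so equal ciphertext blocks imply equal plaintext blocks.
C[1] = C[3] = 0x7, so P[1] = P[3].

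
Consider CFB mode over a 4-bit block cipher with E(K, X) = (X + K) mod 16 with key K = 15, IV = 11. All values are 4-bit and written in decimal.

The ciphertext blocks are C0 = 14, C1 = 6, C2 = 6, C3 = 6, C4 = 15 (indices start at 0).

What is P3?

P3 = 3

CFB decryption: P_i = C_i ⊕ E(K, C_{i−1}), with C_{−1} = IV.
P3: E(K, 6) = 5; 6 ⊕ 5 = 3.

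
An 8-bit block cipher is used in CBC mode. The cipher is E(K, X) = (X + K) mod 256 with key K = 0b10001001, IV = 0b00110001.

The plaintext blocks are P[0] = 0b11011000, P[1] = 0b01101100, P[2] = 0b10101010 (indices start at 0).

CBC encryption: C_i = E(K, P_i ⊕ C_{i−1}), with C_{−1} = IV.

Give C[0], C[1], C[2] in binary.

C[0]: P[0] ⊕ 0b00110001 = 0b11101001; E(K, 0b11101001) = 0b01110010.
C[1]: P[1] ⊕ 0b01110010 = 0b00011110; E(K, 0b00011110) = 0b10100111.
C[2]: P[2] ⊕ 0b10100111 = 0b00001101; E(K, 0b00001101) = 0b10010110.

C[0] = 0b01110010, C[1] = 0b10100111, C[2] = 0b10010110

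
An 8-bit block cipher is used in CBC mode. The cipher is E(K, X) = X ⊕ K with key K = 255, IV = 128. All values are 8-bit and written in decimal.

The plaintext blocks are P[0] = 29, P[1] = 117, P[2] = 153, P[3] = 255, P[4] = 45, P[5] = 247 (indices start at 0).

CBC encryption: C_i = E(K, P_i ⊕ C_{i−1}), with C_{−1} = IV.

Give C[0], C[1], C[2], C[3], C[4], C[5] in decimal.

C[0]: P[0] ⊕ 128 = 157; E(K, 157) = 98.
C[1]: P[1] ⊕ 98 = 23; E(K, 23) = 232.
C[2]: P[2] ⊕ 232 = 113; E(K, 113) = 142.
C[3]: P[3] ⊕ 142 = 113; E(K, 113) = 142.
C[4]: P[4] ⊕ 142 = 163; E(K, 163) = 92.
C[5]: P[5] ⊕ 92 = 171; E(K, 171) = 84.

C[0] = 98, C[1] = 232, C[2] = 142, C[3] = 142, C[4] = 92, C[5] = 84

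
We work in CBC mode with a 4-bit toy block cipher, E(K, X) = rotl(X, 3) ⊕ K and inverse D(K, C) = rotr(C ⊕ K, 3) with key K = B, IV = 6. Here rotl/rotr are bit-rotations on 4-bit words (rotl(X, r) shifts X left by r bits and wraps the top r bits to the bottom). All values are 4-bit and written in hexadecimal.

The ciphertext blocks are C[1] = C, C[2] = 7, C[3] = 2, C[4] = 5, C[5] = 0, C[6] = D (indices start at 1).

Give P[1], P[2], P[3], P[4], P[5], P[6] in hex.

CBC decryption: P_i = D(K, C_i) ⊕ C_{i−1}, with C_{0} = IV.
P[1]: D(K, C) = E; E ⊕ 6 = 8.
P[2]: D(K, 7) = 9; 9 ⊕ C = 5.
P[3]: D(K, 2) = 3; 3 ⊕ 7 = 4.
P[4]: D(K, 5) = D; D ⊕ 2 = F.
P[5]: D(K, 0) = 7; 7 ⊕ 5 = 2.
P[6]: D(K, D) = C; C ⊕ 0 = C.

P[1] = 8, P[2] = 5, P[3] = 4, P[4] = F, P[5] = 2, P[6] = C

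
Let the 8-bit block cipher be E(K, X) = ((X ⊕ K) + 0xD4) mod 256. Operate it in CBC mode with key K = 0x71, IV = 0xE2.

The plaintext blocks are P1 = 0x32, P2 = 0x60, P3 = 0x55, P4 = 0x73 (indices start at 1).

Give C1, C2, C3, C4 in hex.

CBC encryption: C_i = E(K, P_i ⊕ C_{i−1}), with C_{0} = IV.
C1: P1 ⊕ 0xE2 = 0xD0; E(K, 0xD0) = 0x75.
C2: P2 ⊕ 0x75 = 0x15; E(K, 0x15) = 0x38.
C3: P3 ⊕ 0x38 = 0x6D; E(K, 0x6D) = 0xF0.
C4: P4 ⊕ 0xF0 = 0x83; E(K, 0x83) = 0xC6.

C1 = 0x75, C2 = 0x38, C3 = 0xF0, C4 = 0xC6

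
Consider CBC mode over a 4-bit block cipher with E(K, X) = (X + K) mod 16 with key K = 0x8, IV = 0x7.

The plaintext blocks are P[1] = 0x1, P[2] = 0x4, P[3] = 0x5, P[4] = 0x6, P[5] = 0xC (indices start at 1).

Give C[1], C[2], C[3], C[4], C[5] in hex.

C[1] = 0xE, C[2] = 0x2, C[3] = 0xF, C[4] = 0x1, C[5] = 0x5

CBC encryption: C_i = E(K, P_i ⊕ C_{i−1}), with C_{0} = IV.
C[1]: P[1] ⊕ 0x7 = 0x6; E(K, 0x6) = 0xE.
C[2]: P[2] ⊕ 0xE = 0xA; E(K, 0xA) = 0x2.
C[3]: P[3] ⊕ 0x2 = 0x7; E(K, 0x7) = 0xF.
C[4]: P[4] ⊕ 0xF = 0x9; E(K, 0x9) = 0x1.
C[5]: P[5] ⊕ 0x1 = 0xD; E(K, 0xD) = 0x5.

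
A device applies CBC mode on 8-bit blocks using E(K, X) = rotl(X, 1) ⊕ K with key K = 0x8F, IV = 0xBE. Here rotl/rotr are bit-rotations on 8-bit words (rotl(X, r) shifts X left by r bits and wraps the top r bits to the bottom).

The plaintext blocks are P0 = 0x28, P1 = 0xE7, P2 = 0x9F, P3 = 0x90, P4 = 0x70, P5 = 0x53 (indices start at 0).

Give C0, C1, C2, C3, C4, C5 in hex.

C0 = 0xA2, C1 = 0x05, C2 = 0xBA, C3 = 0xDB, C4 = 0xD8, C5 = 0x98

CBC encryption: C_i = E(K, P_i ⊕ C_{i−1}), with C_{−1} = IV.
C0: P0 ⊕ 0xBE = 0x96; E(K, 0x96) = 0xA2.
C1: P1 ⊕ 0xA2 = 0x45; E(K, 0x45) = 0x05.
C2: P2 ⊕ 0x05 = 0x9A; E(K, 0x9A) = 0xBA.
C3: P3 ⊕ 0xBA = 0x2A; E(K, 0x2A) = 0xDB.
C4: P4 ⊕ 0xDB = 0xAB; E(K, 0xAB) = 0xD8.
C5: P5 ⊕ 0xD8 = 0x8B; E(K, 0x8B) = 0x98.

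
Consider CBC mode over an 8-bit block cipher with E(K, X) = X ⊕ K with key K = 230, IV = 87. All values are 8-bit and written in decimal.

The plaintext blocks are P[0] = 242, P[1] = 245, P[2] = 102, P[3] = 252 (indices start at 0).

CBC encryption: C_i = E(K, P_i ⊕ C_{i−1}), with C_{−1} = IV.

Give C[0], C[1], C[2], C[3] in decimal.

C[0] = 67, C[1] = 80, C[2] = 208, C[3] = 202

C[0]: P[0] ⊕ 87 = 165; E(K, 165) = 67.
C[1]: P[1] ⊕ 67 = 182; E(K, 182) = 80.
C[2]: P[2] ⊕ 80 = 54; E(K, 54) = 208.
C[3]: P[3] ⊕ 208 = 44; E(K, 44) = 202.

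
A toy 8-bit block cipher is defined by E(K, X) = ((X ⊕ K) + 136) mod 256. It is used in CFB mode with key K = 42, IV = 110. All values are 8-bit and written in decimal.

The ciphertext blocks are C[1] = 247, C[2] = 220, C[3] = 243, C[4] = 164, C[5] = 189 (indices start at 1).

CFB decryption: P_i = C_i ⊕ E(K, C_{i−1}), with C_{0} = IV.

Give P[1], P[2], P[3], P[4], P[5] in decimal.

P[1] = 59, P[2] = 185, P[3] = 141, P[4] = 197, P[5] = 171

P[1]: E(K, 110) = 204; 247 ⊕ 204 = 59.
P[2]: E(K, 247) = 101; 220 ⊕ 101 = 185.
P[3]: E(K, 220) = 126; 243 ⊕ 126 = 141.
P[4]: E(K, 243) = 97; 164 ⊕ 97 = 197.
P[5]: E(K, 164) = 22; 189 ⊕ 22 = 171.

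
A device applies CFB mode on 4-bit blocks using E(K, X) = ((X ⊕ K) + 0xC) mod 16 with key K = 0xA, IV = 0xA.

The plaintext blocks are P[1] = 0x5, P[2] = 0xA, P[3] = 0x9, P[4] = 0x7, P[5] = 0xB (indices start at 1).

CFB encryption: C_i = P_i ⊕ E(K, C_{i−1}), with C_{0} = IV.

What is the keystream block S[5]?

C[1]: E(K, 0xA) = 0xC; 0x5 ⊕ 0xC = 0x9.
C[2]: E(K, 0x9) = 0xF; 0xA ⊕ 0xF = 0x5.
C[3]: E(K, 0x5) = 0xB; 0x9 ⊕ 0xB = 0x2.
C[4]: E(K, 0x2) = 0x4; 0x7 ⊕ 0x4 = 0x3.
C[5]: E(K, 0x3) = 0x5; 0xB ⊕ 0x5 = 0xE.
So S[5] = 0x5.

0x5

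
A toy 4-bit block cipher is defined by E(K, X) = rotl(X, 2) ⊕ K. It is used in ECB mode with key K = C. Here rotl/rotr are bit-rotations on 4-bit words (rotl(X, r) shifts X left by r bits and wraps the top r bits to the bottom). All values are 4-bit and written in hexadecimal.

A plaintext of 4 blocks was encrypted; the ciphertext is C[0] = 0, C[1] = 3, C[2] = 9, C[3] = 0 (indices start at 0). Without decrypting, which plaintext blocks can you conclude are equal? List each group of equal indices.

ECB encrypts each block independently with the same key, so equal ciphertext blocks imply equal plaintext blocks.
C[0] = C[3] = 0, so P[0] = P[3].

P[0] = P[3]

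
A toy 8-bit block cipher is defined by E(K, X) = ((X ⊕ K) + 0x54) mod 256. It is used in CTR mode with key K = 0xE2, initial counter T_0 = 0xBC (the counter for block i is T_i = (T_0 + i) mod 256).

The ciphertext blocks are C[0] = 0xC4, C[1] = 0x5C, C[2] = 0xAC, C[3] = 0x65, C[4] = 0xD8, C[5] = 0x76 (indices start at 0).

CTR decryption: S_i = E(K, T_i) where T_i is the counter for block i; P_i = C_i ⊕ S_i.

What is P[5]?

P[5] = 0x01

P[5]: T = 0xC1, S = E(K, T) = 0x77; 0x76 ⊕ 0x77 = 0x01.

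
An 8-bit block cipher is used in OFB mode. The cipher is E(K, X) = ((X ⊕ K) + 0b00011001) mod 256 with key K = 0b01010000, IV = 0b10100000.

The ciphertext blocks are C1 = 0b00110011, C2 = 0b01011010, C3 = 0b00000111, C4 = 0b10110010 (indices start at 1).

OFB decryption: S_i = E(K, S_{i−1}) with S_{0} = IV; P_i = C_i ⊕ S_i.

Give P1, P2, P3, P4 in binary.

P1 = 0b00111010, P2 = 0b00101000, P3 = 0b00111100, P4 = 0b00110110

P1: S = E(K, 0b10100000) = 0b00001001; 0b00110011 ⊕ 0b00001001 = 0b00111010.
P2: S = E(K, 0b00001001) = 0b01110010; 0b01011010 ⊕ 0b01110010 = 0b00101000.
P3: S = E(K, 0b01110010) = 0b00111011; 0b00000111 ⊕ 0b00111011 = 0b00111100.
P4: S = E(K, 0b00111011) = 0b10000100; 0b10110010 ⊕ 0b10000100 = 0b00110110.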